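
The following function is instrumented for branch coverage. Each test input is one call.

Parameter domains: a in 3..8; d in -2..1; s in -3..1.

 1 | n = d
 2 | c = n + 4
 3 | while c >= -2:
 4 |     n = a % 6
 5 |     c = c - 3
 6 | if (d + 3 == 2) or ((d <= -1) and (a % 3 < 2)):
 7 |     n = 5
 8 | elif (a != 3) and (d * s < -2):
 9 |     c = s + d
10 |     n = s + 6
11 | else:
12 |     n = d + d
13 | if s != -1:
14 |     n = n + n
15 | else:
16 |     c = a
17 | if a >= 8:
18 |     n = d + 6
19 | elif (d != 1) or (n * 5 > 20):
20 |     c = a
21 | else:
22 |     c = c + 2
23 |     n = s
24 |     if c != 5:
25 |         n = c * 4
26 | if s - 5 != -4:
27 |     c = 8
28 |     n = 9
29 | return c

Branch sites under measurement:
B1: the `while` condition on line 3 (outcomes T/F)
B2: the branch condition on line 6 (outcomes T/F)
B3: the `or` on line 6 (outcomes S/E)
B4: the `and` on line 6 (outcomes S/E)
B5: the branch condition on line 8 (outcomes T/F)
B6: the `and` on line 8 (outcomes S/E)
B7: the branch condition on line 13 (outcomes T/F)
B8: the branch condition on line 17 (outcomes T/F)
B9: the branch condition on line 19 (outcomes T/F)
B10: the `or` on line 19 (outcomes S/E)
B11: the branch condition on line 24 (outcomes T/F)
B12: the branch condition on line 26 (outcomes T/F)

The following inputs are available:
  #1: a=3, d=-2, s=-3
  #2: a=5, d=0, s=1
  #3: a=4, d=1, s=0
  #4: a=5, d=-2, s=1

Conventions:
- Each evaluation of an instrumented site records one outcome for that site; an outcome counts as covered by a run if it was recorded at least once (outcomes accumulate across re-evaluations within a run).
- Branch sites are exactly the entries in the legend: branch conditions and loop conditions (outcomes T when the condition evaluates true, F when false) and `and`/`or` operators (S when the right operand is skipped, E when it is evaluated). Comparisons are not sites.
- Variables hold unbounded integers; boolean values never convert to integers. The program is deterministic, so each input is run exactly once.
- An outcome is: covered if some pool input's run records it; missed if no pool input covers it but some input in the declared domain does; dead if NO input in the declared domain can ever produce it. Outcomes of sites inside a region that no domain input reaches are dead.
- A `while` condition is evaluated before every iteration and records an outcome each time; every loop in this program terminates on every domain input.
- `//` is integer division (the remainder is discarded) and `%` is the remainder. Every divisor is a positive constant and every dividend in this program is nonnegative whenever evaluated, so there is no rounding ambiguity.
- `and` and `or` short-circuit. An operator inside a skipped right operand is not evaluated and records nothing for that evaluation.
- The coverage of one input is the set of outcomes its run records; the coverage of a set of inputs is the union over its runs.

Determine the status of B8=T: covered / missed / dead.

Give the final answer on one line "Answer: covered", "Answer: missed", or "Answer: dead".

no pool input records B8=T
but domain input (a=8, d=-2, s=-3) does record it -> reachable, so missed

Answer: missed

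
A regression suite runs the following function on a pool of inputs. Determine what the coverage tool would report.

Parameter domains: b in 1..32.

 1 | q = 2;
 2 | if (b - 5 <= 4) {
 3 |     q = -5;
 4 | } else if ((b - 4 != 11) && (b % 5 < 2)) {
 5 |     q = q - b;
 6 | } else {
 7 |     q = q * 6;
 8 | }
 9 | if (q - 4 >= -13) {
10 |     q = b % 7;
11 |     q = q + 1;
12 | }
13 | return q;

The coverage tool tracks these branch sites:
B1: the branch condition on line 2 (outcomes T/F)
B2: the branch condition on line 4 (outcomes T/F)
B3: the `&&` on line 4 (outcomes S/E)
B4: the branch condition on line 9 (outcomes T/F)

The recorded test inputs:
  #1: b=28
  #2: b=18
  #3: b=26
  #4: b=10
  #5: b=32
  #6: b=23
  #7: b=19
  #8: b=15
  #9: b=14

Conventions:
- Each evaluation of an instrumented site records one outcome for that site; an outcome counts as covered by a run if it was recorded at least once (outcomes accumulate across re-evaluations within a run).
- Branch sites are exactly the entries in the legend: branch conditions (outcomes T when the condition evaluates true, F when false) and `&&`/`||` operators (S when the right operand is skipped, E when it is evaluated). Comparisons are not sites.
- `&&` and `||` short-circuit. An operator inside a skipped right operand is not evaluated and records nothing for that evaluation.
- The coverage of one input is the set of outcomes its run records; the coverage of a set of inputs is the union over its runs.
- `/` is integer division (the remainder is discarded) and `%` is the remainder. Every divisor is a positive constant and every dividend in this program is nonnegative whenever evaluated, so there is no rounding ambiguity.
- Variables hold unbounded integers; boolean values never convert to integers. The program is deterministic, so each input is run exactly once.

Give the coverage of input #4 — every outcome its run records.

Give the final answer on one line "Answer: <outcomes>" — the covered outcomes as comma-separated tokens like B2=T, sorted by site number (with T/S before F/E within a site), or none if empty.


Event log for input #4 (b=10):
  B1->F, B3->E, B2->T, B4->T
distinct outcomes covered: B1=F, B2=T, B3=E, B4=T
Answer: B1=F, B2=T, B3=E, B4=T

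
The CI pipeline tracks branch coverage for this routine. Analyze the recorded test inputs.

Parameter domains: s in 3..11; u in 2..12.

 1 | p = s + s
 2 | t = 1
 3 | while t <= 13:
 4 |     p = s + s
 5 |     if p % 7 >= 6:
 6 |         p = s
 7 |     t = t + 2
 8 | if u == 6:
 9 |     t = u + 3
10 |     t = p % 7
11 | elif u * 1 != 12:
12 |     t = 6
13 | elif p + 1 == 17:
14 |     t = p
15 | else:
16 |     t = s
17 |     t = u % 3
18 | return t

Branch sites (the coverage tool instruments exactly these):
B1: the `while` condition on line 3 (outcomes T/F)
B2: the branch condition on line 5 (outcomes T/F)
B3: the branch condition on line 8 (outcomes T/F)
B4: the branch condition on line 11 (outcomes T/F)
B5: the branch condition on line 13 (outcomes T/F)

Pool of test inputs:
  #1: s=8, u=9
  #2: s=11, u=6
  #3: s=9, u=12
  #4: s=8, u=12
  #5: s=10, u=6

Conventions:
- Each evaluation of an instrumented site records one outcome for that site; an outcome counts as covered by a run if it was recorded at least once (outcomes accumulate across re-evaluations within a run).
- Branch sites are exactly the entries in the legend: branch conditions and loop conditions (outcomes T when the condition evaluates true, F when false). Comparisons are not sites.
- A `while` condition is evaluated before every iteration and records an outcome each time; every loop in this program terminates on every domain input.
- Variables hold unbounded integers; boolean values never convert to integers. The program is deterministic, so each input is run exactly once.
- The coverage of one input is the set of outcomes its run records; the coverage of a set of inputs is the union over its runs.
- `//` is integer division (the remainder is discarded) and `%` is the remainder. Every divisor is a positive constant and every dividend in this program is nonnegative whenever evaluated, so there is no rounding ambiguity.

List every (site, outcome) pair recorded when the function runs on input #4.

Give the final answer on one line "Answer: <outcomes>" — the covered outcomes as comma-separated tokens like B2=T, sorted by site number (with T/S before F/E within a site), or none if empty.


Tracing the run of input #4 (s=8, u=12):
  B1->T, B2->F, B1->T, B2->F, B1->T, B2->F, B1->T, B2->F, B1->T, B2->F
  B1->T, B2->F, B1->T, B2->F, B1->F, B3->F, B4->F, B5->T
distinct outcomes covered: B1=T, B1=F, B2=F, B3=F, B4=F, B5=T
Answer: B1=T, B1=F, B2=F, B3=F, B4=F, B5=T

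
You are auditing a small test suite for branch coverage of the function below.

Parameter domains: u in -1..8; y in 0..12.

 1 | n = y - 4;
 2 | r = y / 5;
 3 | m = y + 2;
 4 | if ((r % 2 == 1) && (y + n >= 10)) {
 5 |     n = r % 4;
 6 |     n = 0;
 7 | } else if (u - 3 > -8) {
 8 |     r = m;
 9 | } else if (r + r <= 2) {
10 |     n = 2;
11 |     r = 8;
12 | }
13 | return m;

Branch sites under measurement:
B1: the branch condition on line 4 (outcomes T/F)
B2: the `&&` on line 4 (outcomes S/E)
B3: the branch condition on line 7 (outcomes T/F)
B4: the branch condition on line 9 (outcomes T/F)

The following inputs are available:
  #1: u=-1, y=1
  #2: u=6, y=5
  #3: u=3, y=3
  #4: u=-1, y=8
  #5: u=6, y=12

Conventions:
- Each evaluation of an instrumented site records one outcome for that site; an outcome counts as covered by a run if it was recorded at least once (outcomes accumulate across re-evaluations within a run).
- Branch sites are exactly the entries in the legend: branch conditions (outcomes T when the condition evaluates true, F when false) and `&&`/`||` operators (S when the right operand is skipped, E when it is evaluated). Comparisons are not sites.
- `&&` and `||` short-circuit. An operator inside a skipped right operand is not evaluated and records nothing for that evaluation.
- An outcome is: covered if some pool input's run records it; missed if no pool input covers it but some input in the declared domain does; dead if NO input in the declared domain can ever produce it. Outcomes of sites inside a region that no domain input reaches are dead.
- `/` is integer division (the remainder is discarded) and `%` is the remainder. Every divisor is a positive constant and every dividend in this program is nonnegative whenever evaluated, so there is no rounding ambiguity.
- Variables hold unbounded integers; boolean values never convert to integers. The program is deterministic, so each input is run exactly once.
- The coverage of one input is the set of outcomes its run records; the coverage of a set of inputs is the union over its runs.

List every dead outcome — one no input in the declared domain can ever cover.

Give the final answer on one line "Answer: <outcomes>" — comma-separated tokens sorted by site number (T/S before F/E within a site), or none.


running all 130 domain inputs and tallying outcomes:
  B3=F: unreachable across the whole domain -> dead
  B4=T: unreachable across the whole domain -> dead
  B4=F: unreachable across the whole domain -> dead
  reachable outcomes have witnesses, e.g. B1=T (e.g. u=-1, y=7), B1=F (e.g. u=-1, y=0), B2=S (e.g. u=-1, y=0), B2=E (e.g. u=-1, y=5)
Answer: B3=F, B4=T, B4=F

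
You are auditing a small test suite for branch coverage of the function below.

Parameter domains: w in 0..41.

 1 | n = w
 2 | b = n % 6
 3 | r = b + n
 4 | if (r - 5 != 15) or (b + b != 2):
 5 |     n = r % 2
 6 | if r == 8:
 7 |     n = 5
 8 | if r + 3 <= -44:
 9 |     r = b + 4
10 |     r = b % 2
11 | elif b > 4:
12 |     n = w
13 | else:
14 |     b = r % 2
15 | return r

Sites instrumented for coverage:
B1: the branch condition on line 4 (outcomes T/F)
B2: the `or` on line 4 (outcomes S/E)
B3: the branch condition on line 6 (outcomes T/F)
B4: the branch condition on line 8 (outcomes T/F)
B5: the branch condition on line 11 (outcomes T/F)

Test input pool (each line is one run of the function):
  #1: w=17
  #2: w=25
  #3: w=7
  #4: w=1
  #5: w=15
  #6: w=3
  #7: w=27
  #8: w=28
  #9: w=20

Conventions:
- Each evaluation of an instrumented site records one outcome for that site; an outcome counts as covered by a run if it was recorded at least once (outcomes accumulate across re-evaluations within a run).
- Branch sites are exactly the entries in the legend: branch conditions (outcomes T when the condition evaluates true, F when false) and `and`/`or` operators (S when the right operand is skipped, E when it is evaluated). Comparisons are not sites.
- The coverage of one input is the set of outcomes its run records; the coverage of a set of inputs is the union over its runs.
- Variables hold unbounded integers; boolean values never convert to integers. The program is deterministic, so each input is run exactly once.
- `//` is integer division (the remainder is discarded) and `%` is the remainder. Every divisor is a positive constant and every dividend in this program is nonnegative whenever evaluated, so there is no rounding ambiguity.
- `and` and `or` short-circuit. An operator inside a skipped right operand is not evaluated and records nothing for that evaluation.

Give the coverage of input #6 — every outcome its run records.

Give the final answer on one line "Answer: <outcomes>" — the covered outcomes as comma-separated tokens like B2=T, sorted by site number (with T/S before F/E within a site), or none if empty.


Running input #6 (w=3), event by event:
  B2->S, B1->T, B3->F, B4->F, B5->F
as a set, this run covers: B1=T, B2=S, B3=F, B4=F, B5=F
Answer: B1=T, B2=S, B3=F, B4=F, B5=F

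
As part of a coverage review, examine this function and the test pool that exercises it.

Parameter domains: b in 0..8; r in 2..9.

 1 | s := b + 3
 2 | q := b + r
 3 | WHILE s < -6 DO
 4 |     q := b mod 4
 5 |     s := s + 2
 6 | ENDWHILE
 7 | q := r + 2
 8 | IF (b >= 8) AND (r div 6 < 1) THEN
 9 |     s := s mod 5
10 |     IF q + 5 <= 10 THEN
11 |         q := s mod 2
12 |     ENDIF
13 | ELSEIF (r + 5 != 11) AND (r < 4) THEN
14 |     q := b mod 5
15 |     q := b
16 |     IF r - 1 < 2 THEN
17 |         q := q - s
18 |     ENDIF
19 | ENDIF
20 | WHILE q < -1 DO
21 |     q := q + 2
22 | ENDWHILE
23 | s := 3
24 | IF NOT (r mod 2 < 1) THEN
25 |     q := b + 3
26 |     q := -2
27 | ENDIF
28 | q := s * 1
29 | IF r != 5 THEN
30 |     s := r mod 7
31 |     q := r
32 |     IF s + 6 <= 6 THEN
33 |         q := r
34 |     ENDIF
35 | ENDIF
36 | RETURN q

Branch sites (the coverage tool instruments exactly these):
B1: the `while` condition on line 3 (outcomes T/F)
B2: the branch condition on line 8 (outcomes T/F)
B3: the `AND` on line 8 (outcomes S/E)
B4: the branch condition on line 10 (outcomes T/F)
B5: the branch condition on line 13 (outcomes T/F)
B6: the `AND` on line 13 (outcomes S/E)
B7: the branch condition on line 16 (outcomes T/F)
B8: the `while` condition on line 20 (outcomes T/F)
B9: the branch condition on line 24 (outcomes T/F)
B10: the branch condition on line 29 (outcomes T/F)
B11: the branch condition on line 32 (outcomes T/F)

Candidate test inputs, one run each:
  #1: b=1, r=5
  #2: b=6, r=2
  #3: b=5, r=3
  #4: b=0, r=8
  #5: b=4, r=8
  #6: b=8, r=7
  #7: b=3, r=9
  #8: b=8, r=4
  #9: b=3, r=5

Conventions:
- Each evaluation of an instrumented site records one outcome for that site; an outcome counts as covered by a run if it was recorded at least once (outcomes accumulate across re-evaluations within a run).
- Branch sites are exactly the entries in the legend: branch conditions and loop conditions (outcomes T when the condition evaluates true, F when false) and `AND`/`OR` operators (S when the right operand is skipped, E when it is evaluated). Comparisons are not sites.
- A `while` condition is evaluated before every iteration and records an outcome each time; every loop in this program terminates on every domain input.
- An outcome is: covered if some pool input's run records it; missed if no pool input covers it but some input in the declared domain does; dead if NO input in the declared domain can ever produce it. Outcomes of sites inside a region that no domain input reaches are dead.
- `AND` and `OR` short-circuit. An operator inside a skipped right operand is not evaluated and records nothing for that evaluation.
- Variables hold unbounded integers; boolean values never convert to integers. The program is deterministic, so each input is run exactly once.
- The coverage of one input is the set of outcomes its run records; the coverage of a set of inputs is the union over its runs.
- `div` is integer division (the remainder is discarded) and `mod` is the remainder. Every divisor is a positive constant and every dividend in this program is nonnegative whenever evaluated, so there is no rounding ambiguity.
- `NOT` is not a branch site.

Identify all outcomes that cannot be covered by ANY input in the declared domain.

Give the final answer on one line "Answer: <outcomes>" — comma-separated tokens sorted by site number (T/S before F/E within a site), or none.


checking every outcome against all 72 domain inputs:
  B1=T: no domain input ever produces it -> dead
  reachable outcomes have witnesses, e.g. B1=F (e.g. b=0, r=2), B2=T (e.g. b=8, r=2), B2=F (e.g. b=0, r=2), B3=S (e.g. b=0, r=2)
Answer: B1=T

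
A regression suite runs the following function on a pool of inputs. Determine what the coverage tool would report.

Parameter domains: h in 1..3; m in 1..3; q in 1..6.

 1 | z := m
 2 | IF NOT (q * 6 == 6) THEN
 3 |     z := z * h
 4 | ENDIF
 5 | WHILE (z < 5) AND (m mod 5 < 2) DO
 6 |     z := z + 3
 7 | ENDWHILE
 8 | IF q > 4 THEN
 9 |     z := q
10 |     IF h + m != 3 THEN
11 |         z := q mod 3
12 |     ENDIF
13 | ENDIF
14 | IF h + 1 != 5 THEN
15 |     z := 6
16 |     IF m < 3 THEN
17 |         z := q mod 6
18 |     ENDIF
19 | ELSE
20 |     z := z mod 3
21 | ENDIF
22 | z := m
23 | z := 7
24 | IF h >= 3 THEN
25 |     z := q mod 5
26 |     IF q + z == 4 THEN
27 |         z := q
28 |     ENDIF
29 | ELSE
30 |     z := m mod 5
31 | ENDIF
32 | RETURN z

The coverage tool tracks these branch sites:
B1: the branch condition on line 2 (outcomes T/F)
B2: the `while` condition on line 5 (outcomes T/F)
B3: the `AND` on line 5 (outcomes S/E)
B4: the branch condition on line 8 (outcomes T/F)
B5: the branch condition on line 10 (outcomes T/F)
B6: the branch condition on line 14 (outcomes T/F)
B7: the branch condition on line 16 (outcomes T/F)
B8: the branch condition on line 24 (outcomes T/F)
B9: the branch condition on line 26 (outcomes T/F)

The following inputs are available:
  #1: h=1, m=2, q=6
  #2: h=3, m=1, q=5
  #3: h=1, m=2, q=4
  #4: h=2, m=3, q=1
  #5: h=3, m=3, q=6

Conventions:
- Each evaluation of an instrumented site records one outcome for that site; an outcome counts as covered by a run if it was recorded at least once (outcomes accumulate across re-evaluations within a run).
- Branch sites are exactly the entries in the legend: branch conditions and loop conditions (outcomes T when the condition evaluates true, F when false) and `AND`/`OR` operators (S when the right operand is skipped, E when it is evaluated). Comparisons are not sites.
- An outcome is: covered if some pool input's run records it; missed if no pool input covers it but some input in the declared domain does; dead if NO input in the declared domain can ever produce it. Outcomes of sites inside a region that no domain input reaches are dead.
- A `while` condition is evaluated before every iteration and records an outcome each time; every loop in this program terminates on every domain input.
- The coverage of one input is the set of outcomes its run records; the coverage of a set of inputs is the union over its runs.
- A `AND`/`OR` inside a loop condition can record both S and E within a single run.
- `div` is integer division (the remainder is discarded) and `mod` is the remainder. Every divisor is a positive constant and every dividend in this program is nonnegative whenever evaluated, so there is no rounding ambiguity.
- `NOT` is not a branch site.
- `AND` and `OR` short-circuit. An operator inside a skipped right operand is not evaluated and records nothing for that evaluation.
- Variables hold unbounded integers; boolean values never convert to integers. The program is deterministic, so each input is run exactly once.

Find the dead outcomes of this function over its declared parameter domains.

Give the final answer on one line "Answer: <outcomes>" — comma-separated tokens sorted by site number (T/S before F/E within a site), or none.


running all 54 domain inputs and tallying outcomes:
  B6=F: unreachable across the whole domain -> dead
  reachable outcomes have witnesses, e.g. B1=T (e.g. h=1, m=1, q=2), B1=F (e.g. h=1, m=1, q=1), B2=T (e.g. h=1, m=1, q=1), B2=F (e.g. h=1, m=1, q=1)
Answer: B6=F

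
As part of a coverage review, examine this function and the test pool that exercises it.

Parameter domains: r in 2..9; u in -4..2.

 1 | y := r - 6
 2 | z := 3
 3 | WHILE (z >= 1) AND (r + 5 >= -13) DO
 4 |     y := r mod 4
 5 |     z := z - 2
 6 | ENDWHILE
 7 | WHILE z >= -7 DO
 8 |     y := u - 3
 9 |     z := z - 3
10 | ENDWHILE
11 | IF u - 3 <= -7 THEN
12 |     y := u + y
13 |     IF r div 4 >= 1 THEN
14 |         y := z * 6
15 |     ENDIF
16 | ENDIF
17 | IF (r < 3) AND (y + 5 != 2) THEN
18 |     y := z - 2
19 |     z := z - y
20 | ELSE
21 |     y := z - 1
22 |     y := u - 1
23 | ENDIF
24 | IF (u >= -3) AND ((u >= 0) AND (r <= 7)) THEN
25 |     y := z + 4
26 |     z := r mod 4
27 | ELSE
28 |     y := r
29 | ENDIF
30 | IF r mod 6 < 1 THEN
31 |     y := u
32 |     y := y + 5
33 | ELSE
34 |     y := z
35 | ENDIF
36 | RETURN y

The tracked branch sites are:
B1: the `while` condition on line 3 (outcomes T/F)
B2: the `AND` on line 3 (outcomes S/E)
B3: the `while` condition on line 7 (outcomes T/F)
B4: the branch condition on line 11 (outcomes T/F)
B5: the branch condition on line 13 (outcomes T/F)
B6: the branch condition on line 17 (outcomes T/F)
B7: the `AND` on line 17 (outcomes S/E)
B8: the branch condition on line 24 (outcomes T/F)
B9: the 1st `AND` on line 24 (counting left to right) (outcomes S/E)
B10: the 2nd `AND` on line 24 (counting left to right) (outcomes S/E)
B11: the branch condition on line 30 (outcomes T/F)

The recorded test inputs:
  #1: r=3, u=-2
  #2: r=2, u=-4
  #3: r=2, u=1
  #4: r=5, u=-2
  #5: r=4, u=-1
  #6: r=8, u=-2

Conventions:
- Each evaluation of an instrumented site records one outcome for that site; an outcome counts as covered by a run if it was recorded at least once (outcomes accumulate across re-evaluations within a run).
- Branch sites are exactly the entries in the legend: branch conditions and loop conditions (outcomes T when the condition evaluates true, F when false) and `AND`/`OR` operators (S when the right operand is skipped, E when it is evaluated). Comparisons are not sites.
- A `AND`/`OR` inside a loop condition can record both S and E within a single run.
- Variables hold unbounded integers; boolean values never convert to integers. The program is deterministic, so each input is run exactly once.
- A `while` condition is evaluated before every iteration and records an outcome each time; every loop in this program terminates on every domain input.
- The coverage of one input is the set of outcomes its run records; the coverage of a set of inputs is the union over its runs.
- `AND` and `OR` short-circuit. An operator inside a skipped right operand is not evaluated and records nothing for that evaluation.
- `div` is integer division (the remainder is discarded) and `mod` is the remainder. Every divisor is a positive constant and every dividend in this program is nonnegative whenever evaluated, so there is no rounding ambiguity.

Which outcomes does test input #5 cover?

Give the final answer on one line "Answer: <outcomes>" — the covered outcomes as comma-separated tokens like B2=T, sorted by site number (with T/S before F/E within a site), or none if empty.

Event log for input #5 (r=4, u=-1):
  B2->E, B1->T, B2->E, B1->T, B2->S, B1->F, B3->T, B3->T, B3->T, B3->F
  B4->F, B7->S, B6->F, B9->E, B10->S, B8->F, B11->F
distinct outcomes covered: B1=T, B1=F, B2=S, B2=E, B3=T, B3=F, B4=F, B6=F, B7=S, B8=F, B9=E, B10=S, B11=F

Answer: B1=T, B1=F, B2=S, B2=E, B3=T, B3=F, B4=F, B6=F, B7=S, B8=F, B9=E, B10=S, B11=F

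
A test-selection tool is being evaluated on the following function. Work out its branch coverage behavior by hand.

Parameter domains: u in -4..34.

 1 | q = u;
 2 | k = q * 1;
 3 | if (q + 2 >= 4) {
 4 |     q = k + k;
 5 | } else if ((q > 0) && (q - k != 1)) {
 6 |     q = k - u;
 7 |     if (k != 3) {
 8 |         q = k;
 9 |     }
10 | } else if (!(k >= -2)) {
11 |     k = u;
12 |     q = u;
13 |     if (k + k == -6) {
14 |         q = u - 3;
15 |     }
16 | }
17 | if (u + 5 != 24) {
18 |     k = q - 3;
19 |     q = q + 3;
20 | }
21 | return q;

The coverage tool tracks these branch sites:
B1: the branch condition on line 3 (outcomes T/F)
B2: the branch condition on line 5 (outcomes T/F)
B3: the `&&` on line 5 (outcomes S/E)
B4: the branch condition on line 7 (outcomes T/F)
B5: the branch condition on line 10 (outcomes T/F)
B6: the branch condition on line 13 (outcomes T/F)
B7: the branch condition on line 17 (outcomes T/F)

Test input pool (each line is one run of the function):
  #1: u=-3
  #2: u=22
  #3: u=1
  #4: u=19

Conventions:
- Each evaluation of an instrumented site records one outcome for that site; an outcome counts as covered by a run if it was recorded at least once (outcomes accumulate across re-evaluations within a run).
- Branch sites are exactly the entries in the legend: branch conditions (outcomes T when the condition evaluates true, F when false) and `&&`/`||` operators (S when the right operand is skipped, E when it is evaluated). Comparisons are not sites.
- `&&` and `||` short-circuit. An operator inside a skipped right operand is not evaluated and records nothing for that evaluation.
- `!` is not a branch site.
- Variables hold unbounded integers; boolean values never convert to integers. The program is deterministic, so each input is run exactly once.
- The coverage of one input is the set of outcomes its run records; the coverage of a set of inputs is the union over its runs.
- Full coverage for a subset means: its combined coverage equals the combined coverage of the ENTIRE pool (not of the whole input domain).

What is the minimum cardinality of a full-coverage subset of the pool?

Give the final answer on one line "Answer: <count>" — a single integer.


input #1 (u=-3): events B1->F, B3->S, B2->F, B5->T, B6->T, B7->T; covers B1=F, B2=F, B3=S, B5=T, B6=T, B7=T
input #2 (u=22): events B1->T, B7->T; covers B1=T, B7=T
input #3 (u=1): events B1->F, B3->E, B2->T, B4->T, B7->T; covers B1=F, B2=T, B3=E, B4=T, B7=T
input #4 (u=19): events B1->T, B7->F; covers B1=T, B7=F
union over all inputs: B1=T, B1=F, B2=T, B2=F, B3=S, B3=E, B4=T, B5=T, B6=T, B7=T, B7=F (11 outcomes)
checked all size-1 subsets: none covers 11 outcomes (max 6/11)
checked all size-2 subsets: none covers 11 outcomes (max 9/11)
inputs {1, 3, 4} (size 3) cover everything; no size-3 subset with a lexicographically smaller index list covers all 11
Answer: 3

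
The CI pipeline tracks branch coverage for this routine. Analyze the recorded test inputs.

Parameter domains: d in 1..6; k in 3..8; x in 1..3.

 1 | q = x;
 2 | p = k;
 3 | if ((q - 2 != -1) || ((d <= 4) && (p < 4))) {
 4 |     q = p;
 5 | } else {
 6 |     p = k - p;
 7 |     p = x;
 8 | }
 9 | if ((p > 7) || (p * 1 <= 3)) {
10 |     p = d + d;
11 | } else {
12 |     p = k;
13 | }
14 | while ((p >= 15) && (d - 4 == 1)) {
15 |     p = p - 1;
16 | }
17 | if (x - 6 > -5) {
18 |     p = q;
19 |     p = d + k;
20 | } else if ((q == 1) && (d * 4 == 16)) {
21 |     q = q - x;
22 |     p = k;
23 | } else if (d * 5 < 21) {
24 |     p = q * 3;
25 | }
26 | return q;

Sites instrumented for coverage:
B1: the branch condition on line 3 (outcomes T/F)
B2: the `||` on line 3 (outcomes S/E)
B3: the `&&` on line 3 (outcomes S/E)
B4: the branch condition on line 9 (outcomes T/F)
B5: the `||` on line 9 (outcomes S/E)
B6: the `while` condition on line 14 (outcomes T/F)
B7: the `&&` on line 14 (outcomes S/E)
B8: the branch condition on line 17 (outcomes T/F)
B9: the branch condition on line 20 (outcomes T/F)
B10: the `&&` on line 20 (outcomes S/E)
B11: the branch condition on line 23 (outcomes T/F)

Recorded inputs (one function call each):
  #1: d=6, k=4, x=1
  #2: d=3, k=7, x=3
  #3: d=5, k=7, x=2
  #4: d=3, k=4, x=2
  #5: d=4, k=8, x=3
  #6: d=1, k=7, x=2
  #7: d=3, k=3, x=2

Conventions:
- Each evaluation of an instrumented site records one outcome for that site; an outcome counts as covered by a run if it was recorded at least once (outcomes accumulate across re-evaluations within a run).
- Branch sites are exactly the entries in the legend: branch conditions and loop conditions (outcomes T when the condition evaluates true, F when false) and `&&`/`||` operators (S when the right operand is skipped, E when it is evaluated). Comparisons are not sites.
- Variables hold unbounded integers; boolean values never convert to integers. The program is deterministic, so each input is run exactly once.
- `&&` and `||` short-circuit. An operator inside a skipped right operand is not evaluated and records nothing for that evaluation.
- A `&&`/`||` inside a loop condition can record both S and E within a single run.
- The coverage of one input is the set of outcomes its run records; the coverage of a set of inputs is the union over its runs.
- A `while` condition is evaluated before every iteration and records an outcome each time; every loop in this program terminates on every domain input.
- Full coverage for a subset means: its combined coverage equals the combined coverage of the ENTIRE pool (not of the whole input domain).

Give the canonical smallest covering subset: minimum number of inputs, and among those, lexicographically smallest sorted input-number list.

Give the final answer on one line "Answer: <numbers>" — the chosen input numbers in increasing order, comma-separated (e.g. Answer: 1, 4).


run #1 (d=6, k=4, x=1) runs B2->E, B3->S, B1->F, B5->E, B4->T, B7->S, B6->F, B8->F, B10->E, B9->F, B11->F; records B1=F, B2=E, B3=S, B4=T, B5=E, B6=F, B7=S, B8=F, B9=F, B10=E, B11=F
run #2 (d=3, k=7, x=3) runs B2->S, B1->T, B5->E, B4->F, B7->S, B6->F, B8->T; records B1=T, B2=S, B4=F, B5=E, B6=F, B7=S, B8=T
run #3 (d=5, k=7, x=2) runs B2->S, B1->T, B5->E, B4->F, B7->S, B6->F, B8->T; records B1=T, B2=S, B4=F, B5=E, B6=F, B7=S, B8=T
run #4 (d=3, k=4, x=2) runs B2->S, B1->T, B5->E, B4->F, B7->S, B6->F, B8->T; records B1=T, B2=S, B4=F, B5=E, B6=F, B7=S, B8=T
run #5 (d=4, k=8, x=3) runs B2->S, B1->T, B5->S, B4->T, B7->S, B6->F, B8->T; records B1=T, B2=S, B4=T, B5=S, B6=F, B7=S, B8=T
run #6 (d=1, k=7, x=2) runs B2->S, B1->T, B5->E, B4->F, B7->S, B6->F, B8->T; records B1=T, B2=S, B4=F, B5=E, B6=F, B7=S, B8=T
run #7 (d=3, k=3, x=2) runs B2->S, B1->T, B5->E, B4->T, B7->S, B6->F, B8->T; records B1=T, B2=S, B4=T, B5=E, B6=F, B7=S, B8=T
union over all inputs: B1=T, B1=F, B2=S, B2=E, B3=S, B4=T, B4=F, B5=S, B5=E, B6=F, B7=S, B8=T, B8=F, B9=F, B10=E, B11=F (16 outcomes)
every size-1 subset falls short of the 16 outcomes (best: 11/16)
every size-2 subset falls short of the 16 outcomes (best: 15/16)
inputs {1, 2, 5} (size 3) cover everything; no size-3 subset with a lexicographically smaller index list covers all 16
Answer: 1, 2, 5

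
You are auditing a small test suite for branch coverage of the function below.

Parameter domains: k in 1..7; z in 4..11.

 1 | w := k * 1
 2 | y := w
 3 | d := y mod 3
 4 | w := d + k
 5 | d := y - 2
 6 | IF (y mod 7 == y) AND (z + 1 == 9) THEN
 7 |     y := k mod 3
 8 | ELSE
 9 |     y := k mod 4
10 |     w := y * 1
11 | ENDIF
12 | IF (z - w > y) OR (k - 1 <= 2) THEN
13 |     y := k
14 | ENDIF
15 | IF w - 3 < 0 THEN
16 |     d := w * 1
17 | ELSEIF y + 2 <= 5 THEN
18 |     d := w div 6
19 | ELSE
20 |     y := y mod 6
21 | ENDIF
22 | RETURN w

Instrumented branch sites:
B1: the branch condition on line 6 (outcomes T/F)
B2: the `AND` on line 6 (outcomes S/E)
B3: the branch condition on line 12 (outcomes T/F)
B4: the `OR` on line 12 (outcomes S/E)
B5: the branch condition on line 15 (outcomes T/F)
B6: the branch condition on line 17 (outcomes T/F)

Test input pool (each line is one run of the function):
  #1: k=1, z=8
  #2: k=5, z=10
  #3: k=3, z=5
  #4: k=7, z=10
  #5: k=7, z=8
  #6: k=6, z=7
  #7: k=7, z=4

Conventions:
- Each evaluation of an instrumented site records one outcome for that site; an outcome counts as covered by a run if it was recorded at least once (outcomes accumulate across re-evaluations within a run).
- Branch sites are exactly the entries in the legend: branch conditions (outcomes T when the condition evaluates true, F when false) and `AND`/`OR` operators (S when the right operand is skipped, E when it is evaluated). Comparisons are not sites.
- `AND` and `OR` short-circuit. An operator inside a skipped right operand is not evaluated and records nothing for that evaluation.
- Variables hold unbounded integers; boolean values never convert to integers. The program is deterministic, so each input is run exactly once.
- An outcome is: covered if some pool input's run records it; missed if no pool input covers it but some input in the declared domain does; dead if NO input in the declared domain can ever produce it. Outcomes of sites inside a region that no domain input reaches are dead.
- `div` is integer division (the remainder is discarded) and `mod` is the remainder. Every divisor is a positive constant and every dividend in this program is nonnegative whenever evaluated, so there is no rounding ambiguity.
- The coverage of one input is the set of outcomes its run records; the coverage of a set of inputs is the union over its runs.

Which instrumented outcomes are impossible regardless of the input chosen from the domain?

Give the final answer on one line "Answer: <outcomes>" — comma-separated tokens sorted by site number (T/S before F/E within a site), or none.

checking every outcome against all 56 domain inputs:
  reachable outcomes have witnesses, e.g. B1=T (e.g. k=1, z=8), B1=F (e.g. k=1, z=4), B2=S (e.g. k=7, z=4), B2=E (e.g. k=1, z=4)

Answer: none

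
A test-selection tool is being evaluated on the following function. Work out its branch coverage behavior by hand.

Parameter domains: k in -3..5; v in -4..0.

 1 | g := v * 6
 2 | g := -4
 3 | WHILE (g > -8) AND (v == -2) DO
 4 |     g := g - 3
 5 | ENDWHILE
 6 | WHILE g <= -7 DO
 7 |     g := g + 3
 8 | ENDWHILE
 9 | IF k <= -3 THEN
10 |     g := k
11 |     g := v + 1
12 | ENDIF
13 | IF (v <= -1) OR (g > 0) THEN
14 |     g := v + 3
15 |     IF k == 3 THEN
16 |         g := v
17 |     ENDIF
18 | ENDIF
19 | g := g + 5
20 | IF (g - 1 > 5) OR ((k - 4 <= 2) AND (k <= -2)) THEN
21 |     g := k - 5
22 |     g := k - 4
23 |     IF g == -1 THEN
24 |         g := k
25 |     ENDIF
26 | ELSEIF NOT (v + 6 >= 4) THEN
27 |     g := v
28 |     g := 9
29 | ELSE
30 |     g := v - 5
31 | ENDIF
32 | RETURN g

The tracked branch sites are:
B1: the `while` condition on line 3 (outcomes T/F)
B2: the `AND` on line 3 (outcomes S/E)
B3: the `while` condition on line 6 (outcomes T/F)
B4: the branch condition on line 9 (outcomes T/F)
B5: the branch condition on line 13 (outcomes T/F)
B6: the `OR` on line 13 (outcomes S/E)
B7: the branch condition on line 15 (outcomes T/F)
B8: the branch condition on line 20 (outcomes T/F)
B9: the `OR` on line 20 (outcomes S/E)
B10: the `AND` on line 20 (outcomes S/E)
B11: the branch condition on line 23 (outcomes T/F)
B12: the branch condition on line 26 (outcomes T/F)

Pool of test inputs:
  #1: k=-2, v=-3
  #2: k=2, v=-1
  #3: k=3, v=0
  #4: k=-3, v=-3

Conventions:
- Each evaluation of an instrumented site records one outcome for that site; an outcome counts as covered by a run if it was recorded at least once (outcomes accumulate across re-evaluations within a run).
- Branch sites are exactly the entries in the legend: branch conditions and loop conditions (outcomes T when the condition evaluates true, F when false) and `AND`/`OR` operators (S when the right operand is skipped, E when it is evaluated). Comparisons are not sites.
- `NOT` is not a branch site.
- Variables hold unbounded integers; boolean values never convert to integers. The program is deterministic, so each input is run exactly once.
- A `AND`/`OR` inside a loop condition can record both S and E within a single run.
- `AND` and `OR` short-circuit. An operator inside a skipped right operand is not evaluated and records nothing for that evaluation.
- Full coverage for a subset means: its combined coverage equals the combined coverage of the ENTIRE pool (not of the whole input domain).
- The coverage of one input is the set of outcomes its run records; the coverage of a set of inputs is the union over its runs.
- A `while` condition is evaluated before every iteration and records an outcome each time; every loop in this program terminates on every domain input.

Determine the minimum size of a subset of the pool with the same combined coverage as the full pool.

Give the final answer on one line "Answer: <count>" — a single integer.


run #1 (k=-2, v=-3) records B1=F, B2=E, B3=F, B4=F, B5=T, B6=S, B7=F, B8=T, B9=E, B10=E, B11=F
run #2 (k=2, v=-1) records B1=F, B2=E, B3=F, B4=F, B5=T, B6=S, B7=F, B8=T, B9=S, B11=F
run #3 (k=3, v=0) records B1=F, B2=E, B3=F, B4=F, B5=F, B6=E, B8=F, B9=E, B10=E, B12=F
run #4 (k=-3, v=-3) records B1=F, B2=E, B3=F, B4=T, B5=T, B6=S, B7=F, B8=T, B9=E, B10=E, B11=F
the full pool covers 17 outcomes: B1=F, B2=E, B3=F, B4=T, B4=F, B5=T, B5=F, B6=S, B6=E, B7=F, B8=T, B8=F, B9=S, B9=E, B10=E, B11=F, B12=F
checked all size-1 subsets: none covers 17 outcomes (max 11/17)
checked all size-2 subsets: none covers 17 outcomes (max 16/17)
at size 3, {2, 3, 4} reaches all 17 outcomes; every lexicographically earlier size-3 subset fails
Answer: 3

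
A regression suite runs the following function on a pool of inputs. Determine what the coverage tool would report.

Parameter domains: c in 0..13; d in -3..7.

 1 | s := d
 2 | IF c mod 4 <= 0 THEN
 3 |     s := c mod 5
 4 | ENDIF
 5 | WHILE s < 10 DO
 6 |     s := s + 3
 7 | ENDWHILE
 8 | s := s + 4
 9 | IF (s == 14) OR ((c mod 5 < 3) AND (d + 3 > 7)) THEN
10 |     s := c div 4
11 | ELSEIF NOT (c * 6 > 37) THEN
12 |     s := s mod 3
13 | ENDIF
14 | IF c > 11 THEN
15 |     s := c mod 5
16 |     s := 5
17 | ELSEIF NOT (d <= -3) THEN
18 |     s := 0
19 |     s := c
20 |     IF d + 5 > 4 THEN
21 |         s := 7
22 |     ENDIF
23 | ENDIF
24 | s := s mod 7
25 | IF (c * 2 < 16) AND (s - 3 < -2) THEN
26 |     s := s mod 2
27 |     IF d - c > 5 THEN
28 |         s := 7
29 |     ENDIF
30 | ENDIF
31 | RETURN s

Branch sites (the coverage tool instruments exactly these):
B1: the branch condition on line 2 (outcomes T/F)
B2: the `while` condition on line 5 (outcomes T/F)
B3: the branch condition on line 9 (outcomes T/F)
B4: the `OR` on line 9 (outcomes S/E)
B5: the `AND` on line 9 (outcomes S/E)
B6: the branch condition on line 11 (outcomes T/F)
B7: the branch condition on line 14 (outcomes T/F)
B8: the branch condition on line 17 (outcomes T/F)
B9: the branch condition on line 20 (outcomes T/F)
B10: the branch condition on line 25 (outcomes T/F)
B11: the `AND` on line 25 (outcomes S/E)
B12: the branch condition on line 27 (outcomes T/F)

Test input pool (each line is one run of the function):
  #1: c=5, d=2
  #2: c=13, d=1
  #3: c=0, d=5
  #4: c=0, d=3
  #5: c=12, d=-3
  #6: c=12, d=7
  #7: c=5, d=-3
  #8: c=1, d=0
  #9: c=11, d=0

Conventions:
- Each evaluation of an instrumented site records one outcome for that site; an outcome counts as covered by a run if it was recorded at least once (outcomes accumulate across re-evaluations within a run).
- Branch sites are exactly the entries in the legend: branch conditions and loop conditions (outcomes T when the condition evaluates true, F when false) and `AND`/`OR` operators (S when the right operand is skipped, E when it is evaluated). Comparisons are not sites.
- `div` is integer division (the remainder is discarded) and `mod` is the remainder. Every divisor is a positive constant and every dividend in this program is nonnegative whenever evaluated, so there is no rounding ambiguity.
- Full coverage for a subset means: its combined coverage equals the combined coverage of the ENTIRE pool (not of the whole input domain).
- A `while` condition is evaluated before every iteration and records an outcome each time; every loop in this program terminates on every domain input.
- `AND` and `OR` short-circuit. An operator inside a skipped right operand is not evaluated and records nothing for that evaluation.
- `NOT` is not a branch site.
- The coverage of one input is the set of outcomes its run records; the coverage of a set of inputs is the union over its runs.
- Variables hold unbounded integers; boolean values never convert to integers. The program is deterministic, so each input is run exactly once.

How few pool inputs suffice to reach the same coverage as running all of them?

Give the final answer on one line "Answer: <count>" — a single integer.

input #1 (c=5, d=2): events B1->F, B2->T, B2->T, B2->T, B2->F, B4->E, B5->E, B3->F, B6->T, B7->F, B8->T, B9->T, B11->E, B10->T, ...; covers B1=F, B2=T, B2=F, B3=F, B4=E, B5=E, B6=T, B7=F, B8=T, B9=T, B10=T, B11=E, B12=F
input #2 (c=13, d=1): events B1->F, B2->T, B2->T, B2->T, B2->F, B4->S, B3->T, B7->T, B11->S, B10->F; covers B1=F, B2=T, B2=F, B3=T, B4=S, B7=T, B10=F, B11=S
input #3 (c=0, d=5): events B1->T, B2->T, B2->T, B2->T, B2->T, B2->F, B4->E, B5->E, B3->T, B7->F, B8->T, B9->T, B11->E, B10->T, ...; covers B1=T, B2=T, B2=F, B3=T, B4=E, B5=E, B7=F, B8=T, B9=T, B10=T, B11=E, B12=F
input #4 (c=0, d=3): events B1->T, B2->T, B2->T, B2->T, B2->T, B2->F, B4->E, B5->E, B3->F, B6->T, B7->F, B8->T, B9->T, B11->E, ...; covers B1=T, B2=T, B2=F, B3=F, B4=E, B5=E, B6=T, B7=F, B8=T, B9=T, B10=T, B11=E, B12=F
input #5 (c=12, d=-3): events B1->T, B2->T, B2->T, B2->T, B2->F, B4->E, B5->E, B3->F, B6->F, B7->T, B11->S, B10->F; covers B1=T, B2=T, B2=F, B3=F, B4=E, B5=E, B6=F, B7=T, B10=F, B11=S
input #6 (c=12, d=7): events B1->T, B2->T, B2->T, B2->T, B2->F, B4->E, B5->E, B3->T, B7->T, B11->S, B10->F; covers B1=T, B2=T, B2=F, B3=T, B4=E, B5=E, B7=T, B10=F, B11=S
input #7 (c=5, d=-3): events B1->F, B2->T, B2->T, B2->T, B2->T, B2->T, B2->F, B4->E, B5->E, B3->F, B6->T, B7->F, B8->F, B11->E, ...; covers B1=F, B2=T, B2=F, B3=F, B4=E, B5=E, B6=T, B7=F, B8=F, B10=F, B11=E
input #8 (c=1, d=0): events B1->F, B2->T, B2->T, B2->T, B2->T, B2->F, B4->E, B5->E, B3->F, B6->T, B7->F, B8->T, B9->T, B11->E, ...; covers B1=F, B2=T, B2=F, B3=F, B4=E, B5=E, B6=T, B7=F, B8=T, B9=T, B10=T, B11=E, B12=F
input #9 (c=11, d=0): events B1->F, B2->T, B2->T, B2->T, B2->T, B2->F, B4->E, B5->E, B3->F, B6->F, B7->F, B8->T, B9->T, B11->S, ...; covers B1=F, B2=T, B2=F, B3=F, B4=E, B5=E, B6=F, B7=F, B8=T, B9=T, B10=F, B11=S
union over all inputs: B1=T, B1=F, B2=T, B2=F, B3=T, B3=F, B4=S, B4=E, B5=E, B6=T, B6=F, B7=T, B7=F, B8=T, B8=F, B9=T, B10=T, B10=F, B11=S, B11=E, B12=F (21 outcomes)
size 1 is not enough: best union over all size-1 subsets is 13/21
size 2 is not enough: best union over all size-2 subsets is 19/21
size 3 is not enough: best union over all size-3 subsets is 20/21
at size 4, {1, 2, 5, 7} reaches all 21 outcomes; every lexicographically earlier size-4 subset fails

Answer: 4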